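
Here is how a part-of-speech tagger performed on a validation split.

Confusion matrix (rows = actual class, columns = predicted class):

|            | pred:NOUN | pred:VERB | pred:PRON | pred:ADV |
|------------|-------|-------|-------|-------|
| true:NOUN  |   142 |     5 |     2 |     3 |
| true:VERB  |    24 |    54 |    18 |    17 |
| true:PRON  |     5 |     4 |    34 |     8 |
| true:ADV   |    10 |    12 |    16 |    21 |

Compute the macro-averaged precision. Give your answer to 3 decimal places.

Per-class precision (TP/(TP+FP)):
  NOUN: TP=142, FP=24+5+10=39 → 142/181 = 0.7845
  VERB: TP=54, FP=5+4+12=21 → 54/75 = 0.7200
  PRON: TP=34, FP=2+18+16=36 → 34/70 = 0.4857
  ADV: TP=21, FP=3+17+8=28 → 21/49 = 0.4286
Macro-precision = mean = (0.7845 + 0.7200 + 0.4857 + 0.4286) / 4 = 0.605

0.605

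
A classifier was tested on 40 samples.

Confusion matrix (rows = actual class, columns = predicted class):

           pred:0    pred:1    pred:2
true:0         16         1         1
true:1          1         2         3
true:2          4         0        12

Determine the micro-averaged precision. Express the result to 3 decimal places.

Micro-averaging pools counts across classes: ΣTP=30, ΣFP=10, ΣFN=10.
Micro-precision = TP/(TP+FP) on pooled counts = 0.750 (equals overall accuracy in single-label multiclass).

0.750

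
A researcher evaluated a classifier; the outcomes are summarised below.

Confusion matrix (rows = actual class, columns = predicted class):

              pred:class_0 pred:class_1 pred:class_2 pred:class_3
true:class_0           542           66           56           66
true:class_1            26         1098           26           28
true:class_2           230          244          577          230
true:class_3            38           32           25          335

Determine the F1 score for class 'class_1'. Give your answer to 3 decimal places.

One-vs-rest for 'class_1': TP = diagonal; FP = other classes predicted 'class_1'; FN = 'class_1' predicted as other.
F1 score = 2·TP/(2·TP+FP+FN).
class_1: TP=1098, FP=66+244+32=342, FN=26+26+28=80 → 2196/2618 = 0.8388

0.839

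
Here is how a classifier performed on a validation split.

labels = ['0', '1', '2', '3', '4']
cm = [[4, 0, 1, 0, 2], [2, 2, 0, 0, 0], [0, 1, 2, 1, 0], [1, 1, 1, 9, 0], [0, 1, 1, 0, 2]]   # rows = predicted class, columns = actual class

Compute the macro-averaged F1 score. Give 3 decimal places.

0.556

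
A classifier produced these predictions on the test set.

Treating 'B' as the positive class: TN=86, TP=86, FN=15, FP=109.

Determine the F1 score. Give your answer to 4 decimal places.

0.5811

Precision = TP/(TP+FP) = 86/195 = 0.4410
Recall = TP/(TP+FN) = 86/101 = 0.8515
F1 = 2·TP/(2·TP+FP+FN) = 172/296 = 0.5811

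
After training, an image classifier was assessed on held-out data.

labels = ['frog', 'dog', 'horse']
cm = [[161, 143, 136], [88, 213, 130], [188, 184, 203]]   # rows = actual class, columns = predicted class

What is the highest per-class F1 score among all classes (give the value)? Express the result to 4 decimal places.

Per-class F1 score (2·TP/(2·TP+FP+FN)):
  frog: TP=161, FP=88+188=276, FN=143+136=279 → 322/877 = 0.36716
  dog: TP=213, FP=143+184=327, FN=88+130=218 → 426/971 = 0.43872
  horse: TP=203, FP=136+130=266, FN=188+184=372 → 406/1044 = 0.38889
Highest is class 'dog' with F1 score = 0.4387.

0.4387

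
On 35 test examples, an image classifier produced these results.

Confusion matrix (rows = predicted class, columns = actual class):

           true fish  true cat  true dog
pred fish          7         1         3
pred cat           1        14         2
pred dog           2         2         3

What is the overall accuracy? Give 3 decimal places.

0.686

Accuracy = trace / total = (7+14+3=24) / 35 = 24/35 = 0.686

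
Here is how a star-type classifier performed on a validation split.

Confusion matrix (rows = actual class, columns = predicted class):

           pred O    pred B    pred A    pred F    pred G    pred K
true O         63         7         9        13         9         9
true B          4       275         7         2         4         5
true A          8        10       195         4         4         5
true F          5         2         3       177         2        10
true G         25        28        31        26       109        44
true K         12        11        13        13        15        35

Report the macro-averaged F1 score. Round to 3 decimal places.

0.654

Per-class F1 score (2·TP/(2·TP+FP+FN)):
  O: TP=63, FP=4+8+5+25+12=54, FN=7+9+13+9+9=47 → 126/227 = 0.5551
  B: TP=275, FP=7+10+2+28+11=58, FN=4+7+2+4+5=22 → 550/630 = 0.8730
  A: TP=195, FP=9+7+3+31+13=63, FN=8+10+4+4+5=31 → 390/484 = 0.8058
  F: TP=177, FP=13+2+4+26+13=58, FN=5+2+3+2+10=22 → 354/434 = 0.8157
  G: TP=109, FP=9+4+4+2+15=34, FN=25+28+31+26+44=154 → 218/406 = 0.5369
  K: TP=35, FP=9+5+5+10+44=73, FN=12+11+13+13+15=64 → 70/207 = 0.3382
Macro-F1 score = mean = (0.5551 + 0.8730 + 0.8058 + 0.8157 + 0.5369 + 0.3382) / 6 = 0.654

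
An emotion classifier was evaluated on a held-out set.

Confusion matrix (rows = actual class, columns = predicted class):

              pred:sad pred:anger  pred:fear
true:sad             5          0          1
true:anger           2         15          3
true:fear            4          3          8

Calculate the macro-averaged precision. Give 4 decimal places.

Per-class precision (TP/(TP+FP)):
  sad: TP=5, FP=2+4=6 → 5/11 = 0.45455
  anger: TP=15, FP=0+3=3 → 15/18 = 0.83333
  fear: TP=8, FP=1+3=4 → 8/12 = 0.66667
Macro-precision = mean = (0.45455 + 0.83333 + 0.66667) / 3 = 0.6515

0.6515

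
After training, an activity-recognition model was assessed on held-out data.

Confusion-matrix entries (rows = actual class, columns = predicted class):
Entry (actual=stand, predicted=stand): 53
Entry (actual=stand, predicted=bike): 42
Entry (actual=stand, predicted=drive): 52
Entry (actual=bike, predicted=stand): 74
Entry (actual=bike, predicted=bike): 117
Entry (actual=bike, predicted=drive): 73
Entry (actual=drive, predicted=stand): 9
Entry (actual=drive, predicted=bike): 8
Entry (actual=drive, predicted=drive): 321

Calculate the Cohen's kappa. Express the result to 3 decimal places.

0.442

Observed agreement pₒ = trace/N = 491/749 = 0.6555
Expected agreement pₑ = Σ (rowᵢ·colᵢ)/N² = (147·136 + 264·167 + 338·446)/749² = 0.3829
κ = (pₒ − pₑ)/(1 − pₑ) = (0.6555 − 0.3829)/(1 − 0.3829) = 0.442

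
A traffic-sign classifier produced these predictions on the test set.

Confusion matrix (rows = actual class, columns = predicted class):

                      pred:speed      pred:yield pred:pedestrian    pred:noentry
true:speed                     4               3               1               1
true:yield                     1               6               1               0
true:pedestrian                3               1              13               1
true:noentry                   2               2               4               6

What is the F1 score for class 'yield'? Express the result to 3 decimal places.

0.600

F1 score = 2·TP/(2·TP+FP+FN).
yield: TP=6, FP=3+1+2=6, FN=1+1+0=2 → 12/20 = 0.6000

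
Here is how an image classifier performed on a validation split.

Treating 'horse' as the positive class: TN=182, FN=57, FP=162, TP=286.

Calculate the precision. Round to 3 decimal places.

0.638

Precision = TP/(TP+FP) = 286/(286+162) = 286/448 = 0.638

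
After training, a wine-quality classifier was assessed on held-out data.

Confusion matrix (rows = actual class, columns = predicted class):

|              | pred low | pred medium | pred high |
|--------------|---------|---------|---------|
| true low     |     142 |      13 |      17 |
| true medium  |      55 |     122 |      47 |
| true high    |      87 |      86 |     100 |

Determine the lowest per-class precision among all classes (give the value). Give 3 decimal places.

0.500

Per-class precision (TP/(TP+FP)):
  low: TP=142, FP=55+87=142 → 142/284 = 0.5000
  medium: TP=122, FP=13+86=99 → 122/221 = 0.5520
  high: TP=100, FP=17+47=64 → 100/164 = 0.6098
Lowest is class 'low' with precision = 0.500.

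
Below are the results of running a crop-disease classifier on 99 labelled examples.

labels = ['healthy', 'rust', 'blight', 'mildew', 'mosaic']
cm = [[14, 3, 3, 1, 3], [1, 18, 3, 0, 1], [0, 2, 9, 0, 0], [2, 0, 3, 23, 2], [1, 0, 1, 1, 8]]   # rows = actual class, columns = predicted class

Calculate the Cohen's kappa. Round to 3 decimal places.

0.654

Observed agreement pₒ = trace/N = 72/99 = 0.7273
Expected agreement pₑ = Σ (rowᵢ·colᵢ)/N² = (24·18 + 23·23 + 11·19 + 30·25 + 11·14)/99² = 0.2116
κ = (pₒ − pₑ)/(1 − pₑ) = (0.7273 − 0.2116)/(1 − 0.2116) = 0.654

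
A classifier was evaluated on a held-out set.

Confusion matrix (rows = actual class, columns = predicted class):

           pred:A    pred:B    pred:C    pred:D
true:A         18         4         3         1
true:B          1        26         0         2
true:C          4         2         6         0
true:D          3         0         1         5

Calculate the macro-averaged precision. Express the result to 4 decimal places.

Per-class precision (TP/(TP+FP)):
  A: TP=18, FP=1+4+3=8 → 18/26 = 0.69231
  B: TP=26, FP=4+2+0=6 → 26/32 = 0.81250
  C: TP=6, FP=3+0+1=4 → 6/10 = 0.60000
  D: TP=5, FP=1+2+0=3 → 5/8 = 0.62500
Macro-precision = mean = (0.69231 + 0.81250 + 0.60000 + 0.62500) / 4 = 0.6825

0.6825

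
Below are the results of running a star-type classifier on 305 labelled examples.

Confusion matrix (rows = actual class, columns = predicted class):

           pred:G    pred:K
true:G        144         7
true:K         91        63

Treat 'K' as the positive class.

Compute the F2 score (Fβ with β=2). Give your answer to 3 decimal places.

0.459

Fβ = (1+β²)·TP / ((1+β²)·TP + β²·FN + FP), with β²=4
= 5·63 / (5·63 + 4·91 + 7) = 0.459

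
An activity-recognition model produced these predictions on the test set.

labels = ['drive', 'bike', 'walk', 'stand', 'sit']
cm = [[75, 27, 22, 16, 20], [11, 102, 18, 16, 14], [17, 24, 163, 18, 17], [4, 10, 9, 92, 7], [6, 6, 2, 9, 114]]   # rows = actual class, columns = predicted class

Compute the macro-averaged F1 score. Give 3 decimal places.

0.660

Per-class F1 score (2·TP/(2·TP+FP+FN)):
  drive: TP=75, FP=11+17+4+6=38, FN=27+22+16+20=85 → 150/273 = 0.5495
  bike: TP=102, FP=27+24+10+6=67, FN=11+18+16+14=59 → 204/330 = 0.6182
  walk: TP=163, FP=22+18+9+2=51, FN=17+24+18+17=76 → 326/453 = 0.7196
  stand: TP=92, FP=16+16+18+9=59, FN=4+10+9+7=30 → 184/273 = 0.6740
  sit: TP=114, FP=20+14+17+7=58, FN=6+6+2+9=23 → 228/309 = 0.7379
Macro-F1 score = mean = (0.5495 + 0.6182 + 0.7196 + 0.6740 + 0.7379) / 5 = 0.660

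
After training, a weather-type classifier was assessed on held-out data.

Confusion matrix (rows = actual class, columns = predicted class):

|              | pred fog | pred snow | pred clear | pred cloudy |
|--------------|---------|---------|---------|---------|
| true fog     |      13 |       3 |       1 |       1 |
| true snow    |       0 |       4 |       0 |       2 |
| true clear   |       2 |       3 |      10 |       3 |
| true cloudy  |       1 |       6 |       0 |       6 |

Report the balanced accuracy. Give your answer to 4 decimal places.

0.6015

Balanced accuracy = mean of per-class recall.
  fog: recall = 13/18 = 0.72222
  snow: recall = 4/6 = 0.66667
  clear: recall = 10/18 = 0.55556
  cloudy: recall = 6/13 = 0.46154
Mean = (0.72222 + 0.66667 + 0.55556 + 0.46154) / 4 = 0.6015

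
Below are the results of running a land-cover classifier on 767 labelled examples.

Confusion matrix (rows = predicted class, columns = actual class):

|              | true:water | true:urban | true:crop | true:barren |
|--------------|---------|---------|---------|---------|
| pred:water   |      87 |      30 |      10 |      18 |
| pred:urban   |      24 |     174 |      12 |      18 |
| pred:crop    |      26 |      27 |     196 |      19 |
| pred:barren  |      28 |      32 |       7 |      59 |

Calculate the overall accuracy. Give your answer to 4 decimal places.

Accuracy = trace / total = (87+174+196+59=516) / 767 = 516/767 = 0.6728

0.6728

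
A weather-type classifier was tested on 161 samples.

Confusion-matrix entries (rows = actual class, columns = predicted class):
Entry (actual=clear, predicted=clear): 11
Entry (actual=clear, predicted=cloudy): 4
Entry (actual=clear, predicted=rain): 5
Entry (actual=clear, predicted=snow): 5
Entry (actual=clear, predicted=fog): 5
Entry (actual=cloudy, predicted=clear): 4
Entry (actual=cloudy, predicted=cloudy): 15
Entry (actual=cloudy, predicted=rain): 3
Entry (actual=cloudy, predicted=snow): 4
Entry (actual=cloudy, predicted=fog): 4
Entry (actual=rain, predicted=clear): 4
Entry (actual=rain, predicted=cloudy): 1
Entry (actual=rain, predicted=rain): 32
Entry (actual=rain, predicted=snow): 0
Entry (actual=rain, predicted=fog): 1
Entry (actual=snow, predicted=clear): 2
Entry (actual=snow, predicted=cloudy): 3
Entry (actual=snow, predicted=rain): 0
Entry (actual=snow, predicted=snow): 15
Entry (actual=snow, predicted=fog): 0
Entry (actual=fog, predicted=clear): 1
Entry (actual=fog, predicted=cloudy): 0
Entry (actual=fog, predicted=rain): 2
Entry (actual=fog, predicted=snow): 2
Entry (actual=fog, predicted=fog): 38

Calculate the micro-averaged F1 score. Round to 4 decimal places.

0.6894

Micro-averaging pools counts across classes: ΣTP=111, ΣFP=50, ΣFN=50.
Micro-F1 score = 2·TP/(2·TP+FP+FN) on pooled counts = 0.6894 (equals overall accuracy in single-label multiclass).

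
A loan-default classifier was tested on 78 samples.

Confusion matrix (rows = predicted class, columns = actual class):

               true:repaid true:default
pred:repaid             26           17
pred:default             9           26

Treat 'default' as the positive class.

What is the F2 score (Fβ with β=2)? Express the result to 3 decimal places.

0.628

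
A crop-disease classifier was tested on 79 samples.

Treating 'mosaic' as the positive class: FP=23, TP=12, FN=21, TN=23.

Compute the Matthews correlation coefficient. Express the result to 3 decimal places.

-0.135

MCC = (TP·TN − FP·FN) / √((TP+FP)(TP+FN)(TN+FP)(TN+FN))
Numerator = 12·23 − 23·21 = -207
Denominator = √(35·33·46·44) = √2337720 = 1528.9604
MCC = -207 / 1528.9604 = -0.135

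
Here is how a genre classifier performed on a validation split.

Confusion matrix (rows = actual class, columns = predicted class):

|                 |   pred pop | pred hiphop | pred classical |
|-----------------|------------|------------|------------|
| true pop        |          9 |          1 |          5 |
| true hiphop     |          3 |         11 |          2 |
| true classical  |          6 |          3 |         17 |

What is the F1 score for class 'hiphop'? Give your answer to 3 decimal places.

F1 score = 2·TP/(2·TP+FP+FN).
hiphop: TP=11, FP=1+3=4, FN=3+2=5 → 22/31 = 0.7097

0.710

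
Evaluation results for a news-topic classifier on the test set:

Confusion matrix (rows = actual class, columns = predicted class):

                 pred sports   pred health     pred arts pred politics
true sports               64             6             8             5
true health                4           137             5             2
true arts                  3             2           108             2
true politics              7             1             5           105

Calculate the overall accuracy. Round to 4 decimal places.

0.8922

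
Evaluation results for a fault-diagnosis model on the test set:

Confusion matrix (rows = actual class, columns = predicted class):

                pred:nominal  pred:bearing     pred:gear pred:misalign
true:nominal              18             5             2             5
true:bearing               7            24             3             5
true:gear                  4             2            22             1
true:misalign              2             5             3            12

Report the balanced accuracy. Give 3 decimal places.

0.630

Balanced accuracy = mean of per-class recall.
  nominal: recall = 18/30 = 0.6000
  bearing: recall = 24/39 = 0.6154
  gear: recall = 22/29 = 0.7586
  misalign: recall = 12/22 = 0.5455
Mean = (0.6000 + 0.6154 + 0.7586 + 0.5455) / 4 = 0.630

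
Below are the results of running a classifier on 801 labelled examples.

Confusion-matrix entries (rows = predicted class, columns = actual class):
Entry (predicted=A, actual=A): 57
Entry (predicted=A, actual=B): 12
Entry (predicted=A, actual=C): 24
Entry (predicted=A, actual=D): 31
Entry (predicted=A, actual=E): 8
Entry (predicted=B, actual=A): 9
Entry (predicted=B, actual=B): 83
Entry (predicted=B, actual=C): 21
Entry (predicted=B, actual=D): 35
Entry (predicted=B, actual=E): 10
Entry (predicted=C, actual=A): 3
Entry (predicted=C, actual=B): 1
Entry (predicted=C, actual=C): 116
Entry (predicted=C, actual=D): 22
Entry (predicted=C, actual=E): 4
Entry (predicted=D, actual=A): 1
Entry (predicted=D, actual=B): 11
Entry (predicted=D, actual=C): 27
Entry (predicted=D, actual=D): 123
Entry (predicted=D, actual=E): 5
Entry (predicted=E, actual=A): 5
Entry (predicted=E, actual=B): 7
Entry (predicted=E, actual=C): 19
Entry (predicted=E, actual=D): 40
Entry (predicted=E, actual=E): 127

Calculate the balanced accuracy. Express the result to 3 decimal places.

Balanced accuracy = mean of per-class recall.
  A: recall = 57/75 = 0.7600
  B: recall = 83/114 = 0.7281
  C: recall = 116/207 = 0.5604
  D: recall = 123/251 = 0.4900
  E: recall = 127/154 = 0.8247
Mean = (0.7600 + 0.7281 + 0.5604 + 0.4900 + 0.8247) / 5 = 0.673

0.673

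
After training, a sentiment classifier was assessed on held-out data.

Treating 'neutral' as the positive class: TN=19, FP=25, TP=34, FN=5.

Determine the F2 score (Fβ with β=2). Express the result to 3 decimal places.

0.791

Fβ = (1+β²)·TP / ((1+β²)·TP + β²·FN + FP), with β²=4
= 5·34 / (5·34 + 4·5 + 25) = 0.791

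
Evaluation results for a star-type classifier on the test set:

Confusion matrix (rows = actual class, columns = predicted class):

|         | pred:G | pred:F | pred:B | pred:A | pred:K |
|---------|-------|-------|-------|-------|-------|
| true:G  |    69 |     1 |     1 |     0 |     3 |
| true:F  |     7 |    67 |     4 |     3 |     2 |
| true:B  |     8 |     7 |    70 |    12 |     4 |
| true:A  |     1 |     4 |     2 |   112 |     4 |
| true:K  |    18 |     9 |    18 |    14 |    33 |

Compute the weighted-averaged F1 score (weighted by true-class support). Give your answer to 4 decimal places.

0.7257

Per-class F1 score (2·TP/(2·TP+FP+FN)):
  G: TP=69, FP=7+8+1+18=34, FN=1+1+0+3=5 → 138/177 = 0.77966
  F: TP=67, FP=1+7+4+9=21, FN=7+4+3+2=16 → 134/171 = 0.78363
  B: TP=70, FP=1+4+2+18=25, FN=8+7+12+4=31 → 140/196 = 0.71429
  A: TP=112, FP=0+3+12+14=29, FN=1+4+2+4=11 → 224/264 = 0.84848
  K: TP=33, FP=3+2+4+4=13, FN=18+9+18+14=59 → 66/138 = 0.47826
Weighted-F1 score = Σ (supportᵢ/N)·F1 scoreᵢ with N=473: (74/473)·0.77966 + (83/473)·0.78363 + (101/473)·0.71429 + (123/473)·0.84848 + (92/473)·0.47826 = 0.7257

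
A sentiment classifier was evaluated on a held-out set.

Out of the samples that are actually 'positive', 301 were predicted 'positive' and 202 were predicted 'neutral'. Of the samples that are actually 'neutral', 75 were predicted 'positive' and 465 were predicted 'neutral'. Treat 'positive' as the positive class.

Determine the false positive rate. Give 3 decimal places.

FPR = FP/(FP+TN) = 75/(75+465) = 0.139

0.139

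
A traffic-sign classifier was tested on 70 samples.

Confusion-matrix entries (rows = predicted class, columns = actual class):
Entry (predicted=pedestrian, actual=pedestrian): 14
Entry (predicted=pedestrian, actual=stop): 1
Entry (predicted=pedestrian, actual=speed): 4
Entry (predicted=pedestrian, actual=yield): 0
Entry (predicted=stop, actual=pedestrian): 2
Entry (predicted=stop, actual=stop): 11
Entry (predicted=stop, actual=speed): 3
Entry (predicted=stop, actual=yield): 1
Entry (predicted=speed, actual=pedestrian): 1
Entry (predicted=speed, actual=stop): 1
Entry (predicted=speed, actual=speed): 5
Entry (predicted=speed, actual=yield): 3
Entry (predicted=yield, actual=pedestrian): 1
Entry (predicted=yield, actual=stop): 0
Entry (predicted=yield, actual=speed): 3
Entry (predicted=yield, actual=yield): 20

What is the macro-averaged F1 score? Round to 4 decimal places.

Per-class F1 score (2·TP/(2·TP+FP+FN)):
  pedestrian: TP=14, FP=1+4+0=5, FN=2+1+1=4 → 28/37 = 0.75676
  stop: TP=11, FP=2+3+1=6, FN=1+1+0=2 → 22/30 = 0.73333
  speed: TP=5, FP=1+1+3=5, FN=4+3+3=10 → 10/25 = 0.40000
  yield: TP=20, FP=1+0+3=4, FN=0+1+3=4 → 40/48 = 0.83333
Macro-F1 score = mean = (0.75676 + 0.73333 + 0.40000 + 0.83333) / 4 = 0.6809

0.6809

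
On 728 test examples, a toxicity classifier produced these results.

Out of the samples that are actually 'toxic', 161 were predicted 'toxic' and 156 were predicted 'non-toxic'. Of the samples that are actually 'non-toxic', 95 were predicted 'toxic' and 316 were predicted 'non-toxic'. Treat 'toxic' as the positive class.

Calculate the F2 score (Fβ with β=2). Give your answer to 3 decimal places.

0.528

Fβ = (1+β²)·TP / ((1+β²)·TP + β²·FN + FP), with β²=4
= 5·161 / (5·161 + 4·156 + 95) = 0.528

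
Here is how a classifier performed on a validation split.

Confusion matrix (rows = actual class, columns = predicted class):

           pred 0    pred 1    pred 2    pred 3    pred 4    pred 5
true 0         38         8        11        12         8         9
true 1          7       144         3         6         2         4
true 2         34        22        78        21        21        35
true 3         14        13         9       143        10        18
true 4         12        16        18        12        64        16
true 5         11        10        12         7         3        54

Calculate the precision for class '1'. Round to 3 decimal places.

precision = TP/(TP+FP).
1: TP=144, FP=8+22+13+16+10=69 → 144/213 = 0.6761

0.676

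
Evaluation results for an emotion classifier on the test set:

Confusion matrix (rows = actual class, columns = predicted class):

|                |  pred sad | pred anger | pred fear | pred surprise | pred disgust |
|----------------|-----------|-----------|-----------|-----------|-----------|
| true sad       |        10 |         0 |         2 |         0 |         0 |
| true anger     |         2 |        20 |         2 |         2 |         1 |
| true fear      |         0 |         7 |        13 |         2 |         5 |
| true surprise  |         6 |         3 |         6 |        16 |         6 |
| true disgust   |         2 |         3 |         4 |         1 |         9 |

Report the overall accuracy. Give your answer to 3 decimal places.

Accuracy = trace / total = (10+20+13+16+9=68) / 122 = 68/122 = 0.557

0.557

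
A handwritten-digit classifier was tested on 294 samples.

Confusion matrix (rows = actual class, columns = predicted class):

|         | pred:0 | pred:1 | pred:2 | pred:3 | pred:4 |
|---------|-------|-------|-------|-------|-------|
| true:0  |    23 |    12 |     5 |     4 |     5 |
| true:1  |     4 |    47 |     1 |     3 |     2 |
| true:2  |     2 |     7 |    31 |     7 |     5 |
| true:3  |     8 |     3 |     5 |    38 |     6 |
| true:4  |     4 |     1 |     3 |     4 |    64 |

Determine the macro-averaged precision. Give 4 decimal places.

Per-class precision (TP/(TP+FP)):
  0: TP=23, FP=4+2+8+4=18 → 23/41 = 0.56098
  1: TP=47, FP=12+7+3+1=23 → 47/70 = 0.67143
  2: TP=31, FP=5+1+5+3=14 → 31/45 = 0.68889
  3: TP=38, FP=4+3+7+4=18 → 38/56 = 0.67857
  4: TP=64, FP=5+2+5+6=18 → 64/82 = 0.78049
Macro-precision = mean = (0.56098 + 0.67143 + 0.68889 + 0.67857 + 0.78049) / 5 = 0.6761

0.6761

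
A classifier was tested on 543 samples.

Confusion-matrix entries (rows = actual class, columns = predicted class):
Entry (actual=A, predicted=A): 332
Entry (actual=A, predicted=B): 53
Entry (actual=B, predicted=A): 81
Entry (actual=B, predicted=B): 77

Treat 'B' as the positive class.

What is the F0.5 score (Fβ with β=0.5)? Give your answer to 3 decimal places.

0.568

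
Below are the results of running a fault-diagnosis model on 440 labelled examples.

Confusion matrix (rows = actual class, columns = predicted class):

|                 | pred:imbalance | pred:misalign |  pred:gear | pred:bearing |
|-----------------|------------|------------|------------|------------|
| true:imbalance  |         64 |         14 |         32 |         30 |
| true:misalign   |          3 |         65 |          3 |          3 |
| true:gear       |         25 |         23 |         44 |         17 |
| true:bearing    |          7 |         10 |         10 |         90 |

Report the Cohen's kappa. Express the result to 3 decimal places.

Observed agreement pₒ = trace/N = 263/440 = 0.5977
Expected agreement pₑ = Σ (rowᵢ·colᵢ)/N² = (140·99 + 74·112 + 109·89 + 117·140)/440² = 0.2491
κ = (pₒ − pₑ)/(1 − pₑ) = (0.5977 − 0.2491)/(1 − 0.2491) = 0.464

0.464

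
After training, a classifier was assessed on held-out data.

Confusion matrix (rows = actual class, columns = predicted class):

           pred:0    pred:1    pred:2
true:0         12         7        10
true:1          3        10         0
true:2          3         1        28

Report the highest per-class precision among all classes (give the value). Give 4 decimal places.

Per-class precision (TP/(TP+FP)):
  0: TP=12, FP=3+3=6 → 12/18 = 0.66667
  1: TP=10, FP=7+1=8 → 10/18 = 0.55556
  2: TP=28, FP=10+0=10 → 28/38 = 0.73684
Highest is class '2' with precision = 0.7368.

0.7368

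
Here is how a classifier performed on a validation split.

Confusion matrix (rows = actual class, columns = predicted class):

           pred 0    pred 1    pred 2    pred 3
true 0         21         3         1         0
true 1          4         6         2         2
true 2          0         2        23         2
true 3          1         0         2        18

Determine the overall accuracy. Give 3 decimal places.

Accuracy = trace / total = (21+6+23+18=68) / 87 = 68/87 = 0.782

0.782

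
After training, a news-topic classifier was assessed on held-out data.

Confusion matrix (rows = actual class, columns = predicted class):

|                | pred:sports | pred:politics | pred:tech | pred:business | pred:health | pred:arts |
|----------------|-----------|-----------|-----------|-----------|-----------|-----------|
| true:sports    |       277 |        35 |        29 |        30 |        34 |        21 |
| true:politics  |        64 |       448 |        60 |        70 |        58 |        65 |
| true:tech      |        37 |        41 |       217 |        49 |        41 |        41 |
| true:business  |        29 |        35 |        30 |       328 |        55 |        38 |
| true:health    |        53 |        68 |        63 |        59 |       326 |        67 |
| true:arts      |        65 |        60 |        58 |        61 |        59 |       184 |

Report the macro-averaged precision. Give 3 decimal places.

Per-class precision (TP/(TP+FP)):
  sports: TP=277, FP=64+37+29+53+65=248 → 277/525 = 0.5276
  politics: TP=448, FP=35+41+35+68+60=239 → 448/687 = 0.6521
  tech: TP=217, FP=29+60+30+63+58=240 → 217/457 = 0.4748
  business: TP=328, FP=30+70+49+59+61=269 → 328/597 = 0.5494
  health: TP=326, FP=34+58+41+55+59=247 → 326/573 = 0.5689
  arts: TP=184, FP=21+65+41+38+67=232 → 184/416 = 0.4423
Macro-precision = mean = (0.5276 + 0.6521 + 0.4748 + 0.5494 + 0.5689 + 0.4423) / 6 = 0.536

0.536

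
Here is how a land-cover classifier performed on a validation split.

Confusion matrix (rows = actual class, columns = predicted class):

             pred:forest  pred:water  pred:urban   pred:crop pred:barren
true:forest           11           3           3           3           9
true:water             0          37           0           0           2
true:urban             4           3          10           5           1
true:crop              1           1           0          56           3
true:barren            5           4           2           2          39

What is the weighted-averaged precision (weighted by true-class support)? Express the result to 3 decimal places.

0.735

Per-class precision (TP/(TP+FP)):
  forest: TP=11, FP=0+4+1+5=10 → 11/21 = 0.5238
  water: TP=37, FP=3+3+1+4=11 → 37/48 = 0.7708
  urban: TP=10, FP=3+0+0+2=5 → 10/15 = 0.6667
  crop: TP=56, FP=3+0+5+2=10 → 56/66 = 0.8485
  barren: TP=39, FP=9+2+1+3=15 → 39/54 = 0.7222
Weighted-precision = Σ (supportᵢ/N)·precisionᵢ with N=204: (29/204)·0.5238 + (39/204)·0.7708 + (23/204)·0.6667 + (61/204)·0.8485 + (52/204)·0.7222 = 0.735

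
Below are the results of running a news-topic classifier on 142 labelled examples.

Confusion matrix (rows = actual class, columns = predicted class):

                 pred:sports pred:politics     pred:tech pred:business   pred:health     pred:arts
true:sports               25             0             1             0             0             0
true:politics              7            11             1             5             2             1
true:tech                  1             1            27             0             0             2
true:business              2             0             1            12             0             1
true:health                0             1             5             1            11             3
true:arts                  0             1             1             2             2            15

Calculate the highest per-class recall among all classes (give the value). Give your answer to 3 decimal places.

0.962

Per-class recall (TP/(TP+FN)):
  sports: TP=25, FN=0+1+0+0+0=1 → 25/26 = 0.9615
  politics: TP=11, FN=7+1+5+2+1=16 → 11/27 = 0.4074
  tech: TP=27, FN=1+1+0+0+2=4 → 27/31 = 0.8710
  business: TP=12, FN=2+0+1+0+1=4 → 12/16 = 0.7500
  health: TP=11, FN=0+1+5+1+3=10 → 11/21 = 0.5238
  arts: TP=15, FN=0+1+1+2+2=6 → 15/21 = 0.7143
Highest is class 'sports' with recall = 0.962.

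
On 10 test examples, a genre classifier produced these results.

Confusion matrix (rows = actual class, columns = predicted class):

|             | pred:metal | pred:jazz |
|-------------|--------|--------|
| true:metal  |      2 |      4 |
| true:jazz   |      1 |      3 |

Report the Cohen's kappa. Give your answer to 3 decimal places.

0.074

Observed agreement pₒ = trace/N = 5/10 = 0.5000
Expected agreement pₑ = Σ (rowᵢ·colᵢ)/N² = (6·3 + 4·7)/10² = 0.4600
κ = (pₒ − pₑ)/(1 − pₑ) = (0.5000 − 0.4600)/(1 − 0.4600) = 0.074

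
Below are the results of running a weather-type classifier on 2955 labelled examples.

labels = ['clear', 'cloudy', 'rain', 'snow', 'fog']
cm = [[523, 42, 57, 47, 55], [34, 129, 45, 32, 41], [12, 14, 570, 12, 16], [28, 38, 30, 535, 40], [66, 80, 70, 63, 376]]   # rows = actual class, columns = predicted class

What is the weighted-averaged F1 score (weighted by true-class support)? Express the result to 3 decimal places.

0.719

Per-class F1 score (2·TP/(2·TP+FP+FN)):
  clear: TP=523, FP=34+12+28+66=140, FN=42+57+47+55=201 → 1046/1387 = 0.7541
  cloudy: TP=129, FP=42+14+38+80=174, FN=34+45+32+41=152 → 258/584 = 0.4418
  rain: TP=570, FP=57+45+30+70=202, FN=12+14+12+16=54 → 1140/1396 = 0.8166
  snow: TP=535, FP=47+32+12+63=154, FN=28+38+30+40=136 → 1070/1360 = 0.7868
  fog: TP=376, FP=55+41+16+40=152, FN=66+80+70+63=279 → 752/1183 = 0.6357
Weighted-F1 score = Σ (supportᵢ/N)·F1 scoreᵢ with N=2955: (724/2955)·0.7541 + (281/2955)·0.4418 + (624/2955)·0.8166 + (671/2955)·0.7868 + (655/2955)·0.6357 = 0.719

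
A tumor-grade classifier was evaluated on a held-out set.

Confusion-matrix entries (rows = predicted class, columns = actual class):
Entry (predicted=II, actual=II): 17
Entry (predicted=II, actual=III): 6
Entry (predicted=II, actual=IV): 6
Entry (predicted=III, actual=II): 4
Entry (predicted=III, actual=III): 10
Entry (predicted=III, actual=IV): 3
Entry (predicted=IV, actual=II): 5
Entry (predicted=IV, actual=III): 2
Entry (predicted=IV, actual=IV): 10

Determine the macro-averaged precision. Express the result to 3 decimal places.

Per-class precision (TP/(TP+FP)):
  II: TP=17, FP=6+6=12 → 17/29 = 0.5862
  III: TP=10, FP=4+3=7 → 10/17 = 0.5882
  IV: TP=10, FP=5+2=7 → 10/17 = 0.5882
Macro-precision = mean = (0.5862 + 0.5882 + 0.5882) / 3 = 0.588

0.588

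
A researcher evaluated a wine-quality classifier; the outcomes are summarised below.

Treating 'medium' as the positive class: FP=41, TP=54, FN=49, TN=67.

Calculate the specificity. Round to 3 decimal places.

0.620

Specificity = TN/(TN+FP) = 67/(67+41) = 0.620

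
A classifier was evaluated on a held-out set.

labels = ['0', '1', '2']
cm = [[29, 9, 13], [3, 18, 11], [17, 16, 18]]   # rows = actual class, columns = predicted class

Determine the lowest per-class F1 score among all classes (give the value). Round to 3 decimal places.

Per-class F1 score (2·TP/(2·TP+FP+FN)):
  0: TP=29, FP=3+17=20, FN=9+13=22 → 58/100 = 0.5800
  1: TP=18, FP=9+16=25, FN=3+11=14 → 36/75 = 0.4800
  2: TP=18, FP=13+11=24, FN=17+16=33 → 36/93 = 0.3871
Lowest is class '2' with F1 score = 0.387.

0.387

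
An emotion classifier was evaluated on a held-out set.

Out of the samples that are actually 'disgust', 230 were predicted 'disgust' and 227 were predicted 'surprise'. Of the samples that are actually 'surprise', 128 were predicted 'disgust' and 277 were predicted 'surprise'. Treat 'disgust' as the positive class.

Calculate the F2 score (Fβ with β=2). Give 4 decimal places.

0.5261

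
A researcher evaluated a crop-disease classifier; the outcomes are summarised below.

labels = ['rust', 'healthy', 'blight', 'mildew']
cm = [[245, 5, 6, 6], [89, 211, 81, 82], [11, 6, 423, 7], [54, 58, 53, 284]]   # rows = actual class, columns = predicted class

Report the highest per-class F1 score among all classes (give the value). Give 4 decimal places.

0.8376

Per-class F1 score (2·TP/(2·TP+FP+FN)):
  rust: TP=245, FP=89+11+54=154, FN=5+6+6=17 → 490/661 = 0.74130
  healthy: TP=211, FP=5+6+58=69, FN=89+81+82=252 → 422/743 = 0.56797
  blight: TP=423, FP=6+81+53=140, FN=11+6+7=24 → 846/1010 = 0.83762
  mildew: TP=284, FP=6+82+7=95, FN=54+58+53=165 → 568/828 = 0.68599
Highest is class 'blight' with F1 score = 0.8376.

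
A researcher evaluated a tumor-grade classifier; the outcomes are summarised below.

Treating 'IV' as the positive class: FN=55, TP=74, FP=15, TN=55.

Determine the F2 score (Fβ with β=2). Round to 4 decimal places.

Fβ = (1+β²)·TP / ((1+β²)·TP + β²·FN + FP), with β²=4
= 5·74 / (5·74 + 4·55 + 15) = 0.6116

0.6116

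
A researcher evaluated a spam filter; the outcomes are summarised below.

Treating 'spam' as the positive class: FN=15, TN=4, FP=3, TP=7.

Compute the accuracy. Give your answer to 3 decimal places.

Accuracy = (TP+TN)/N = (7+4)/29 = 0.379

0.379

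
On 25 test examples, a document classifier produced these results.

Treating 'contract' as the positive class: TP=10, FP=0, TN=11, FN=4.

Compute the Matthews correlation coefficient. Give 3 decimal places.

MCC = (TP·TN − FP·FN) / √((TP+FP)(TP+FN)(TN+FP)(TN+FN))
Numerator = 10·11 − 0·4 = 110
Denominator = √(10·14·11·15) = √23100 = 151.9868
MCC = 110 / 151.9868 = 0.724

0.724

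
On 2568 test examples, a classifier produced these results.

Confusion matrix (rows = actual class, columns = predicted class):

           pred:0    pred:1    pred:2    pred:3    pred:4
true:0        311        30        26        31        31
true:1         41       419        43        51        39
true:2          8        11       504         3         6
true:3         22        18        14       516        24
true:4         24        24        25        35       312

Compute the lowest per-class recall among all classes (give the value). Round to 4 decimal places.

Per-class recall (TP/(TP+FN)):
  0: TP=311, FN=30+26+31+31=118 → 311/429 = 0.72494
  1: TP=419, FN=41+43+51+39=174 → 419/593 = 0.70658
  2: TP=504, FN=8+11+3+6=28 → 504/532 = 0.94737
  3: TP=516, FN=22+18+14+24=78 → 516/594 = 0.86869
  4: TP=312, FN=24+24+25+35=108 → 312/420 = 0.74286
Lowest is class '1' with recall = 0.7066.

0.7066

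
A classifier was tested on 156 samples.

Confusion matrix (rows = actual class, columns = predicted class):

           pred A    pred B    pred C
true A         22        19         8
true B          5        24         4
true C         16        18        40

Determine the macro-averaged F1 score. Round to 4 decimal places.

Per-class F1 score (2·TP/(2·TP+FP+FN)):
  A: TP=22, FP=5+16=21, FN=19+8=27 → 44/92 = 0.47826
  B: TP=24, FP=19+18=37, FN=5+4=9 → 48/94 = 0.51064
  C: TP=40, FP=8+4=12, FN=16+18=34 → 80/126 = 0.63492
Macro-F1 score = mean = (0.47826 + 0.51064 + 0.63492) / 3 = 0.5413

0.5413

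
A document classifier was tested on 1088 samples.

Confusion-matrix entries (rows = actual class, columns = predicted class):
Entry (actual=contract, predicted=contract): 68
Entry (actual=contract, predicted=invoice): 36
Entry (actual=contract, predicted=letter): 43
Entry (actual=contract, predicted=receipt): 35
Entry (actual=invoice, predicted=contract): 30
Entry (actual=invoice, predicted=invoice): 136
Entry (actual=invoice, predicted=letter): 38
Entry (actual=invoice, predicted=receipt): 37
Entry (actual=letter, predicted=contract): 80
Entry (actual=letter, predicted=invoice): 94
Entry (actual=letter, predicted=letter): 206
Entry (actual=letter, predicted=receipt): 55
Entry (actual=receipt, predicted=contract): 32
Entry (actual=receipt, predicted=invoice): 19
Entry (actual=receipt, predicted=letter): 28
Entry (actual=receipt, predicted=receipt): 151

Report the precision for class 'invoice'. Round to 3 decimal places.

0.477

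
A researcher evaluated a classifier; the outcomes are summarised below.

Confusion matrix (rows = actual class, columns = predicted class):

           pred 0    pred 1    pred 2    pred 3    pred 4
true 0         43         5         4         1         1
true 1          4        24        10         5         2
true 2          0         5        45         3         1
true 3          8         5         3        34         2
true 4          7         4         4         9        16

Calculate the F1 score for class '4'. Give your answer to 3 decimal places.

F1 score = 2·TP/(2·TP+FP+FN).
4: TP=16, FP=1+2+1+2=6, FN=7+4+4+9=24 → 32/62 = 0.5161

0.516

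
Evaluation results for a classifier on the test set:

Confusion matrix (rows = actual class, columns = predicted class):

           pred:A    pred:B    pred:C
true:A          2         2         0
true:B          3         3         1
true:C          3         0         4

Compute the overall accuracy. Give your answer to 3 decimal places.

0.500

Accuracy = trace / total = (2+3+4=9) / 18 = 9/18 = 0.500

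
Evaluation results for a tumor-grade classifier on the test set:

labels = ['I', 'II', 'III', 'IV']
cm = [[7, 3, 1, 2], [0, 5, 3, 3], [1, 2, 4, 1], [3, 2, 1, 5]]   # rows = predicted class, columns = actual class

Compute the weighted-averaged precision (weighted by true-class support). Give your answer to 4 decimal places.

Per-class precision (TP/(TP+FP)):
  I: TP=7, FP=3+1+2=6 → 7/13 = 0.53846
  II: TP=5, FP=0+3+3=6 → 5/11 = 0.45455
  III: TP=4, FP=1+2+1=4 → 4/8 = 0.50000
  IV: TP=5, FP=3+2+1=6 → 5/11 = 0.45455
Weighted-precision = Σ (supportᵢ/N)·precisionᵢ with N=43: (11/43)·0.53846 + (12/43)·0.45455 + (9/43)·0.50000 + (11/43)·0.45455 = 0.4855

0.4855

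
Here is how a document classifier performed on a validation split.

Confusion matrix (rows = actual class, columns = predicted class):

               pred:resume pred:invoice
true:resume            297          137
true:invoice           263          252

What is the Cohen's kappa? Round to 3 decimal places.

Observed agreement pₒ = trace/N = 549/949 = 0.5785
Expected agreement pₑ = Σ (rowᵢ·colᵢ)/N² = (434·560 + 515·389)/949² = 0.4923
κ = (pₒ − pₑ)/(1 − pₑ) = (0.5785 − 0.4923)/(1 − 0.4923) = 0.170

0.170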